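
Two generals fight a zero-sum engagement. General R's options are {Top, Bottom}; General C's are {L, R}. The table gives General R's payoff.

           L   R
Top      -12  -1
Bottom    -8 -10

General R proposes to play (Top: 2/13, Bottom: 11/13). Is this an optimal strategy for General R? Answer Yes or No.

Yes

Against L this mix gives (2/13)·(-12) + (11/13)·(-8) = -112/13.
Against R this mix gives (2/13)·(-1) + (11/13)·(-10) = -112/13.
All of General C's active replies (L, R) yield -112/13, and no column does worse for General R. The mix makes General C indifferent and guarantees -112/13, so it is optimal.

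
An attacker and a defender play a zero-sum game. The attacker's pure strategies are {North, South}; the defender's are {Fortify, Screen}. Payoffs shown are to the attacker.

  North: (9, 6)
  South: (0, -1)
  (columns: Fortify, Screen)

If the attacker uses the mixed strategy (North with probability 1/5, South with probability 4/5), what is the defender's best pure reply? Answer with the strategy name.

If the defender plays Fortify, the attacker's expected payoff is (1/5)·9 + (4/5)·0 = 9/5.
If the defender plays Screen, the attacker's expected payoff is (1/5)·6 + (4/5)·(-1) = 2/5.
The defender minimizes the attacker's payoff; the smallest is 2/5, so the best response is Screen.

Screen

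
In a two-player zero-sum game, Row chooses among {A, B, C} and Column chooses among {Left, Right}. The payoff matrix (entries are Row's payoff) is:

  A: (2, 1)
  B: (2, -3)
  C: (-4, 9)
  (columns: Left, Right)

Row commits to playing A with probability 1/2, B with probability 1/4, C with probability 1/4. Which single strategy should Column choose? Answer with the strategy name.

If Column plays Left, Row's expected payoff is (1/2)·2 + (1/4)·2 + (1/4)·(-4) = 1/2.
If Column plays Right, Row's expected payoff is (1/2)·1 + (1/4)·(-3) + (1/4)·9 = 2.
Column minimizes Row's payoff; the smallest is 1/2, so the best response is Left.

Left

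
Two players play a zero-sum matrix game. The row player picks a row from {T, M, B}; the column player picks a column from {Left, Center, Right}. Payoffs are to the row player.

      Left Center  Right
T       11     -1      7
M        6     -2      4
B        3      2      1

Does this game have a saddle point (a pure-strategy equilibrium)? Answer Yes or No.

Row minima: T → -1, M → -2, B → 1; maximin = 1.
Column maxima: Left → 11, Center → 2, Right → 7; minimax = 2.
1 ≠ 2, so no pure-strategy equilibrium exists.

No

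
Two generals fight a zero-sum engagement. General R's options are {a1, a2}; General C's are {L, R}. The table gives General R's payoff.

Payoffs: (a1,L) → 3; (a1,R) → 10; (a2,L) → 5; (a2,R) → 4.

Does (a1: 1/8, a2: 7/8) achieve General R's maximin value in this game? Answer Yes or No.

Yes

Against L this mix gives (1/8)·3 + (7/8)·5 = 19/4.
Against R this mix gives (1/8)·10 + (7/8)·4 = 19/4.
All of General C's active replies (L, R) yield 19/4, and no column does worse for General R. The mix makes General C indifferent and guarantees 19/4, so it is optimal.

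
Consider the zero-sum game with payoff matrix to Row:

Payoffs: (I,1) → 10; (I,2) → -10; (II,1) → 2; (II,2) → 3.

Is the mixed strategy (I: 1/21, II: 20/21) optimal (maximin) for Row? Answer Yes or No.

Against 1 this mix gives (1/21)·10 + (20/21)·2 = 50/21.
Against 2 this mix gives (1/21)·(-10) + (20/21)·3 = 50/21.
All of Column's active replies (1, 2) yield 50/21, and no column does worse for Row. The mix makes Column indifferent and guarantees 50/21, so it is optimal.

Yes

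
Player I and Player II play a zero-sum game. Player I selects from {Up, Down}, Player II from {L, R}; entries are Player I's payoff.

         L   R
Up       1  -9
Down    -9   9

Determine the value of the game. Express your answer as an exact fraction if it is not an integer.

Row minima: Up → -9, Down → -9; maximin = -9.
Column maxima: L → 1, R → 9; minimax = 1.
-9 ≠ 1, so there is no saddle point; optimal play is mixed.
Let Player I play Up with probability p. Expected payoff against L: 1p + (-9)(1−p) = 10p − 9; against R: (-9)p + 9(1−p) = −18p + 9.
Setting these equal: 10p − 9 = −18p + 9 ⇒ 28p = 18 ⇒ p = 9/14, and the value is (10)·(9/14) − 9 = -18/7.
For Player II: with q = P(L), equating Up's and Down's payoffs gives 10q − 9 = −18q + 9 ⇒ q = 9/14.

-18/7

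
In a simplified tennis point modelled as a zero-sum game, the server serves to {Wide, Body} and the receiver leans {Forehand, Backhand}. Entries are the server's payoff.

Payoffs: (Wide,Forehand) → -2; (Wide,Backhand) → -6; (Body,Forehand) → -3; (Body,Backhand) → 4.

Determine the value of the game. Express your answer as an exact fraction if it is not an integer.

Row minima: Wide → -6, Body → -3; maximin = -3.
Column maxima: Forehand → -2, Backhand → 4; minimax = -2.
-3 ≠ -2, so there is no saddle point; optimal play is mixed.
Let the server play Wide with probability p. Expected payoff against Forehand: (-2)p + (-3)(1−p) = p − 3; against Backhand: (-6)p + 4(1−p) = −10p + 4.
Setting these equal: p − 3 = −10p + 4 ⇒ 11p = 7 ⇒ p = 7/11, and the value is (1)·(7/11) − 3 = -26/11.
For the receiver: with q = P(Forehand), equating Wide's and Body's payoffs gives 4q − 6 = −7q + 4 ⇒ q = 10/11.

-26/11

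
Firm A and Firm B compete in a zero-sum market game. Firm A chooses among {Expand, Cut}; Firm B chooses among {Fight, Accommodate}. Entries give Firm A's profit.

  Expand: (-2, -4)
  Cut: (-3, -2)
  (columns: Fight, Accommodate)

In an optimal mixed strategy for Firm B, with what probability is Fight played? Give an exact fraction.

Row minima: Expand → -4, Cut → -3; maximin = -3.
Column maxima: Fight → -2, Accommodate → -2; minimax = -2.
-3 ≠ -2, so there is no saddle point; optimal play is mixed.
Let Firm A play Expand with probability p. Expected payoff against Fight: (-2)p + (-3)(1−p) = p − 3; against Accommodate: (-4)p + (-2)(1−p) = −2p − 2.
Setting these equal: p − 3 = −2p − 2 ⇒ 3p = 1 ⇒ p = 1/3, and the value is (1)·(1/3) − 3 = -8/3.
For Firm B: with q = P(Fight), equating Expand's and Cut's payoffs gives 2q − 4 = −q − 2 ⇒ q = 2/3.

2/3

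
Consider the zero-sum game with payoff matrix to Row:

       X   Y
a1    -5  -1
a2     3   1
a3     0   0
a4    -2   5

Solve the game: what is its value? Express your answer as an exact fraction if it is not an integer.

Row minima: a1 → -5, a2 → 1, a3 → 0, a4 → -2; maximin = 1.
Column maxima: X → 3, Y → 5; minimax = 3.
1 ≠ 3, so there is no saddle point; optimal play is mixed.
a1 is strictly dominated by a2, so Row never plays it.
a3 is strictly dominated by a2, so Row never plays it.
On the remaining 2×2 (a2, a4 vs X, Y):
Let Row play a2 with probability p. Expected payoff against X: 3p + (-2)(1−p) = 5p − 2; against Y: 1p + 5(1−p) = −4p + 5.
Setting these equal: 5p − 2 = −4p + 5 ⇒ 9p = 7 ⇒ p = 7/9, and the value is (5)·(7/9) − 2 = 17/9.
For Column: with q = P(X), equating a2's and a4's payoffs gives 2q + 1 = −7q + 5 ⇒ q = 4/9.

17/9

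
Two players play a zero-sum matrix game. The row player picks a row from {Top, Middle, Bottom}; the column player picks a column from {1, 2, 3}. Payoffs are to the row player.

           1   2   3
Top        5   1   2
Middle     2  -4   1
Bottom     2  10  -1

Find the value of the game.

Row minima: Top → 1, Middle → -4, Bottom → -1; maximin = 1.
Column maxima: 1 → 5, 2 → 10, 3 → 2; minimax = 2.
1 ≠ 2, so there is no saddle point; optimal play is mixed.
Middle is strictly dominated by Top, so the row player never plays it.
1 is strictly dominated by 3 (it gives the row player strictly more in every row), so the column player never plays it.
On the remaining 2×2 (Top, Bottom vs 2, 3):
Let the row player play Top with probability p. Expected payoff against 2: 1p + 10(1−p) = −9p + 10; against 3: 2p + (-1)(1−p) = 3p − 1.
Setting these equal: −9p + 10 = 3p − 1 ⇒ −12p = -11 ⇒ p = 11/12, and the value is (-9)·(11/12) + 10 = 7/4.
For the column player: with q = P(2), equating Top's and Bottom's payoffs gives −q + 2 = 11q − 1 ⇒ q = 1/4.

7/4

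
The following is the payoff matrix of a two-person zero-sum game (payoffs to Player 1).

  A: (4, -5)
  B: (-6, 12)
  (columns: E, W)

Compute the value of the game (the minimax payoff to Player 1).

Row minima: A → -5, B → -6; maximin = -5.
Column maxima: E → 4, W → 12; minimax = 4.
-5 ≠ 4, so there is no saddle point; optimal play is mixed.
Let Player 1 play A with probability p. Expected payoff against E: 4p + (-6)(1−p) = 10p − 6; against W: (-5)p + 12(1−p) = −17p + 12.
Setting these equal: 10p − 6 = −17p + 12 ⇒ 27p = 18 ⇒ p = 2/3, and the value is (10)·(2/3) − 6 = 2/3.
For Player 2: with q = P(E), equating A's and B's payoffs gives 9q − 5 = −18q + 12 ⇒ q = 17/27.

2/3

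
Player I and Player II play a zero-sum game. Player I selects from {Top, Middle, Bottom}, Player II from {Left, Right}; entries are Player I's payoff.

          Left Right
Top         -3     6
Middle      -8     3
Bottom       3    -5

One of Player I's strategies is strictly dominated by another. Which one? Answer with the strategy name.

Top gives a strictly higher payoff than Middle against every column: -3 > -8, 6 > 3.
So Middle is strictly dominated and Player I never plays it.

Middle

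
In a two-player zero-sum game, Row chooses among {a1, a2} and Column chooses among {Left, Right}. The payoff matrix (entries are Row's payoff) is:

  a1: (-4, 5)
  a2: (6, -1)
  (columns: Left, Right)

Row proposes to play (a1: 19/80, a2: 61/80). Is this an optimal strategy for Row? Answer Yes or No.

No

Against Left this mix gives (19/80)·(-4) + (61/80)·6 = 29/8.
Against Right this mix gives (19/80)·5 + (61/80)·(-1) = 17/40.
Column will play Right, holding Row to 17/40. Shifting weight toward the row that does better against Right would raise this floor (the equalizing mix achieves 13/8 against both Right and Left), so the proposed strategy is not optimal.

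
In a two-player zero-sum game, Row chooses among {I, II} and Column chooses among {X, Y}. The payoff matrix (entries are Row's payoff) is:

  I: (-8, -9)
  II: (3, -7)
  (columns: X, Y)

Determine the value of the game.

Row minima: I → -9, II → -7; maximin = -7.
Column maxima: X → 3, Y → -7; minimax = -7.
Since maximin = minimax = -7, there is a saddle point and the value is -7.

-7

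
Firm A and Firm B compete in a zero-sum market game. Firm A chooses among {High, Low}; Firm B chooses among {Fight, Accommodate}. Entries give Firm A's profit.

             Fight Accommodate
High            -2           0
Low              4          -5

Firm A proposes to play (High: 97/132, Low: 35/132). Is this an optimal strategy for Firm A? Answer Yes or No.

Against Fight this mix gives (97/132)·(-2) + (35/132)·4 = -9/22.
Against Accommodate this mix gives (97/132)·0 + (35/132)·(-5) = -175/132.
Firm B will play Accommodate, holding Firm A to -175/132. Shifting weight toward the row that does better against Accommodate would raise this floor (the equalizing mix achieves -10/11 against both Accommodate and Fight), so the proposed strategy is not optimal.

No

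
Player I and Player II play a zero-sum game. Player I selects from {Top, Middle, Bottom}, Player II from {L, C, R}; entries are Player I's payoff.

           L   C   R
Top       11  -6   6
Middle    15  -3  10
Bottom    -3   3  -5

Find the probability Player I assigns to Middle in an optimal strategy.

Row minima: Top → -6, Middle → -3, Bottom → -5; maximin = -3.
Column maxima: L → 15, C → 3, R → 10; minimax = 3.
-3 ≠ 3, so there is no saddle point; optimal play is mixed.
Top is strictly dominated by Middle, so Player I never plays it.
L is strictly dominated by R (it gives Player I strictly more in every row), so Player II never plays it.
On the remaining 2×2 (Middle, Bottom vs C, R):
Let Player I play Middle with probability p. Expected payoff against C: (-3)p + 3(1−p) = −6p + 3; against R: 10p + (-5)(1−p) = 15p − 5.
Setting these equal: −6p + 3 = 15p − 5 ⇒ −21p = -8 ⇒ p = 8/21, and the value is (-6)·(8/21) + 3 = 5/7.
For Player II: with q = P(C), equating Middle's and Bottom's payoffs gives −13q + 10 = 8q − 5 ⇒ q = 5/7.

8/21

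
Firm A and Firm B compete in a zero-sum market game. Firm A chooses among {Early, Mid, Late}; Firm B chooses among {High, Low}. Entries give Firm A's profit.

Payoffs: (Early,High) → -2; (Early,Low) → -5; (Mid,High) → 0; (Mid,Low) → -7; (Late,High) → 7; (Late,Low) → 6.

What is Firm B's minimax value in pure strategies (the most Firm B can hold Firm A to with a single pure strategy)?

Column maxima: High → 7, Low → 6.
The smallest of these is 6.

6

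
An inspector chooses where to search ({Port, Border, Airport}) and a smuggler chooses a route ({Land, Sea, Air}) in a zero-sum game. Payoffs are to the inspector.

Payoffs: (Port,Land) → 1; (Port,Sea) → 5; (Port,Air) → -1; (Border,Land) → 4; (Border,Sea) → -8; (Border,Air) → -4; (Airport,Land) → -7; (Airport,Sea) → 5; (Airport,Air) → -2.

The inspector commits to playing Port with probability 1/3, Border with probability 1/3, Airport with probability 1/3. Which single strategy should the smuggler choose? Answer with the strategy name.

If the smuggler plays Land, the inspector's expected payoff is (1/3)·1 + (1/3)·4 + (1/3)·(-7) = -2/3.
If the smuggler plays Sea, the inspector's expected payoff is (1/3)·5 + (1/3)·(-8) + (1/3)·5 = 2/3.
If the smuggler plays Air, the inspector's expected payoff is (1/3)·(-1) + (1/3)·(-4) + (1/3)·(-2) = -7/3.
The smuggler minimizes the inspector's payoff; the smallest is -7/3, so the best response is Air.

Air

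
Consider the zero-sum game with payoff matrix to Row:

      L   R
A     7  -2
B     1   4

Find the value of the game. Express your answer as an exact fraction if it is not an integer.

5/2

Row minima: A → -2, B → 1; maximin = 1.
Column maxima: L → 7, R → 4; minimax = 4.
1 ≠ 4, so there is no saddle point; optimal play is mixed.
Let Row play A with probability p. Expected payoff against L: 7p + 1(1−p) = 6p + 1; against R: (-2)p + 4(1−p) = −6p + 4.
Setting these equal: 6p + 1 = −6p + 4 ⇒ 12p = 3 ⇒ p = 1/4, and the value is (6)·(1/4) + 1 = 5/2.
For Column: with q = P(L), equating A's and B's payoffs gives 9q − 2 = −3q + 4 ⇒ q = 1/2.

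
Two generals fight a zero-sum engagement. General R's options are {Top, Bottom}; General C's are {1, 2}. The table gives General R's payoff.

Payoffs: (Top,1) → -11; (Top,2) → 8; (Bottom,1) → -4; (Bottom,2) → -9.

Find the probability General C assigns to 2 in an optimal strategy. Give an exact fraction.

7/24

Row minima: Top → -11, Bottom → -9; maximin = -9.
Column maxima: 1 → -4, 2 → 8; minimax = -4.
-9 ≠ -4, so there is no saddle point; optimal play is mixed.
Let General R play Top with probability p. Expected payoff against 1: (-11)p + (-4)(1−p) = −7p − 4; against 2: 8p + (-9)(1−p) = 17p − 9.
Setting these equal: −7p − 4 = 17p − 9 ⇒ −24p = -5 ⇒ p = 5/24, and the value is (-7)·(5/24) − 4 = -131/24.
For General C: with q = P(1), equating Top's and Bottom's payoffs gives −19q + 8 = 5q − 9 ⇒ q = 17/24.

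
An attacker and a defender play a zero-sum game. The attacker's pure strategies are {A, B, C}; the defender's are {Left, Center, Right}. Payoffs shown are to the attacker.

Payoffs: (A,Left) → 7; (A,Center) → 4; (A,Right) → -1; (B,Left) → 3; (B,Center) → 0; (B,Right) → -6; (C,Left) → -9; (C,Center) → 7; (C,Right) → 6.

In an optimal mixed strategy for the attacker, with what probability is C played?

8/23

Row minima: A → -1, B → -6, C → -9; maximin = -1.
Column maxima: Left → 7, Center → 7, Right → 6; minimax = 6.
-1 ≠ 6, so there is no saddle point; optimal play is mixed.
B is strictly dominated by A, so the attacker never plays it.
Center is strictly dominated by Right (it gives the attacker strictly more in every row), so the defender never plays it.
On the remaining 2×2 (A, C vs Left, Right):
Let the attacker play A with probability p. Expected payoff against Left: 7p + (-9)(1−p) = 16p − 9; against Right: (-1)p + 6(1−p) = −7p + 6.
Setting these equal: 16p − 9 = −7p + 6 ⇒ 23p = 15 ⇒ p = 15/23, and the value is (16)·(15/23) − 9 = 33/23.
For the defender: with q = P(Left), equating A's and C's payoffs gives 8q − 1 = −15q + 6 ⇒ q = 7/23.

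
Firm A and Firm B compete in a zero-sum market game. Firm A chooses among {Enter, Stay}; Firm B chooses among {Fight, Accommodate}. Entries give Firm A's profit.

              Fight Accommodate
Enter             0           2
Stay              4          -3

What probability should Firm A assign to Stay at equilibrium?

2/9

Row minima: Enter → 0, Stay → -3; maximin = 0.
Column maxima: Fight → 4, Accommodate → 2; minimax = 2.
0 ≠ 2, so there is no saddle point; optimal play is mixed.
Let Firm A play Enter with probability p. Expected payoff against Fight: 0p + 4(1−p) = −4p + 4; against Accommodate: 2p + (-3)(1−p) = 5p − 3.
Setting these equal: −4p + 4 = 5p − 3 ⇒ −9p = -7 ⇒ p = 7/9, and the value is (-4)·(7/9) + 4 = 8/9.
For Firm B: with q = P(Fight), equating Enter's and Stay's payoffs gives −2q + 2 = 7q − 3 ⇒ q = 5/9.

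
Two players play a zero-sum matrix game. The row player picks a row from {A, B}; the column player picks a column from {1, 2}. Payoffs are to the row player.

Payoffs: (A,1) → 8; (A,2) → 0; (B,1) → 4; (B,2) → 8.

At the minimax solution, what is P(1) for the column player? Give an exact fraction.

2/3

Row minima: A → 0, B → 4; maximin = 4.
Column maxima: 1 → 8, 2 → 8; minimax = 8.
4 ≠ 8, so there is no saddle point; optimal play is mixed.
Let the row player play A with probability p. Expected payoff against 1: 8p + 4(1−p) = 4p + 4; against 2: 0p + 8(1−p) = −8p + 8.
Setting these equal: 4p + 4 = −8p + 8 ⇒ 12p = 4 ⇒ p = 1/3, and the value is (4)·(1/3) + 4 = 16/3.
For the column player: with q = P(1), equating A's and B's payoffs gives 8q = −4q + 8 ⇒ q = 2/3.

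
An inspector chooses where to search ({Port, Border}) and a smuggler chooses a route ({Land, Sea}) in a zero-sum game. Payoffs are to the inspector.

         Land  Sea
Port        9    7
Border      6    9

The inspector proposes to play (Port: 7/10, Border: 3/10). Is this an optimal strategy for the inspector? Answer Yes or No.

Against Land this mix gives (7/10)·9 + (3/10)·6 = 81/10.
Against Sea this mix gives (7/10)·7 + (3/10)·9 = 38/5.
The smuggler will play Sea, holding the inspector to 38/5. Shifting weight toward the row that does better against Sea would raise this floor (the equalizing mix achieves 39/5 against both Sea and Land), so the proposed strategy is not optimal.

No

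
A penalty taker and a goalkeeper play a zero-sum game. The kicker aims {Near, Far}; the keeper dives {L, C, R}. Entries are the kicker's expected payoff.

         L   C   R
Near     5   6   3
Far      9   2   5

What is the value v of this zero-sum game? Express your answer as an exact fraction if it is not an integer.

Row minima: Near → 3, Far → 2; maximin = 3.
Column maxima: L → 9, C → 6, R → 5; minimax = 5.
3 ≠ 5, so there is no saddle point; optimal play is mixed.
L is strictly dominated by R (it gives the kicker strictly more in every row), so the keeper never plays it.
On the remaining 2×2 (Near, Far vs C, R):
Let the kicker play Near with probability p. Expected payoff against C: 6p + 2(1−p) = 4p + 2; against R: 3p + 5(1−p) = −2p + 5.
Setting these equal: 4p + 2 = −2p + 5 ⇒ 6p = 3 ⇒ p = 1/2, and the value is (4)·(1/2) + 2 = 4.
For the keeper: with q = P(C), equating Near's and Far's payoffs gives 3q + 3 = −3q + 5 ⇒ q = 1/3.

4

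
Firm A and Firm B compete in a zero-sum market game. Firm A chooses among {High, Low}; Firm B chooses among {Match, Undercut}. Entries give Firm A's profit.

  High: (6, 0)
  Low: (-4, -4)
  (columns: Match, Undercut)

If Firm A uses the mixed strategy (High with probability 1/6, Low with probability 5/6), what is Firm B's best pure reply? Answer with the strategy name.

If Firm B plays Match, Firm A's expected payoff is (1/6)·6 + (5/6)·(-4) = -7/3.
If Firm B plays Undercut, Firm A's expected payoff is (1/6)·0 + (5/6)·(-4) = -10/3.
Firm B minimizes Firm A's payoff; the smallest is -10/3, so the best response is Undercut.

Undercut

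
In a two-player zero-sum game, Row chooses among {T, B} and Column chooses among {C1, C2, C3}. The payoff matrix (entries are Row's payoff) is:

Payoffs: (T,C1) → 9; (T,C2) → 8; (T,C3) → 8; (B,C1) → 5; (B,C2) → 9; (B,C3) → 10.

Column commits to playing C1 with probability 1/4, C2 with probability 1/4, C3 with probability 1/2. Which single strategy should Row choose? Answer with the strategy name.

Expected payoff of T: (1/4)·9 + (1/4)·8 + (1/2)·8 = 33/4.
Expected payoff of B: (1/4)·5 + (1/4)·9 + (1/2)·10 = 17/2.
The largest is 17/2, so Row's best response is B.

B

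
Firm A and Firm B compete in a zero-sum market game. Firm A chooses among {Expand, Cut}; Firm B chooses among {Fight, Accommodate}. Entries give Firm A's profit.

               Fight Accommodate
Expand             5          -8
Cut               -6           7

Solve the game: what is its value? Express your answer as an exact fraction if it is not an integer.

-1/2

Row minima: Expand → -8, Cut → -6; maximin = -6.
Column maxima: Fight → 5, Accommodate → 7; minimax = 5.
-6 ≠ 5, so there is no saddle point; optimal play is mixed.
Let Firm A play Expand with probability p. Expected payoff against Fight: 5p + (-6)(1−p) = 11p − 6; against Accommodate: (-8)p + 7(1−p) = −15p + 7.
Setting these equal: 11p − 6 = −15p + 7 ⇒ 26p = 13 ⇒ p = 1/2, and the value is (11)·(1/2) − 6 = -1/2.
For Firm B: with q = P(Fight), equating Expand's and Cut's payoffs gives 13q − 8 = −13q + 7 ⇒ q = 15/26.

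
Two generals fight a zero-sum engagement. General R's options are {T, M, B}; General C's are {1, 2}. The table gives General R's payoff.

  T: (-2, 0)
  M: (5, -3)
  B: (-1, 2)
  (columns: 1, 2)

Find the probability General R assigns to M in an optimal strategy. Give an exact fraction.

3/11

Row minima: T → -2, M → -3, B → -1; maximin = -1.
Column maxima: 1 → 5, 2 → 2; minimax = 2.
-1 ≠ 2, so there is no saddle point; optimal play is mixed.
T is strictly dominated by B, so General R never plays it.
On the remaining 2×2 (M, B vs 1, 2):
Let General R play M with probability p. Expected payoff against 1: 5p + (-1)(1−p) = 6p − 1; against 2: (-3)p + 2(1−p) = −5p + 2.
Setting these equal: 6p − 1 = −5p + 2 ⇒ 11p = 3 ⇒ p = 3/11, and the value is (6)·(3/11) − 1 = 7/11.
For General C: with q = P(1), equating M's and B's payoffs gives 8q − 3 = −3q + 2 ⇒ q = 5/11.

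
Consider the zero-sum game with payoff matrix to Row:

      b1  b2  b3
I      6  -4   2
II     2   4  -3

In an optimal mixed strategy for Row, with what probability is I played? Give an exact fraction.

7/13

Row minima: I → -4, II → -3; maximin = -3.
Column maxima: b1 → 6, b2 → 4, b3 → 2; minimax = 2.
-3 ≠ 2, so there is no saddle point; optimal play is mixed.
b1 is strictly dominated by b3 (it gives Row strictly more in every row), so Column never plays it.
On the remaining 2×2 (I, II vs b2, b3):
Let Row play I with probability p. Expected payoff against b2: (-4)p + 4(1−p) = −8p + 4; against b3: 2p + (-3)(1−p) = 5p − 3.
Setting these equal: −8p + 4 = 5p − 3 ⇒ −13p = -7 ⇒ p = 7/13, and the value is (-8)·(7/13) + 4 = -4/13.
For Column: with q = P(b2), equating I's and II's payoffs gives −6q + 2 = 7q − 3 ⇒ q = 5/13.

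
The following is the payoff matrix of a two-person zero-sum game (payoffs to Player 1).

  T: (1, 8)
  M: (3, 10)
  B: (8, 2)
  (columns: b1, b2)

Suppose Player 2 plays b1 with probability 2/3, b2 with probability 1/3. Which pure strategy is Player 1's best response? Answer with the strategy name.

B

Expected payoff of T: (2/3)·1 + (1/3)·8 = 10/3.
Expected payoff of M: (2/3)·3 + (1/3)·10 = 16/3.
Expected payoff of B: (2/3)·8 + (1/3)·2 = 6.
The largest is 6, so Player 1's best response is B.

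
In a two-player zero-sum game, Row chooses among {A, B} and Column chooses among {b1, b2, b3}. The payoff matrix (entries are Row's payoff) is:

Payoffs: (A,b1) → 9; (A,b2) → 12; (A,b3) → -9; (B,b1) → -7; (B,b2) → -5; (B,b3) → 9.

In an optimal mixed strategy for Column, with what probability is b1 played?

Row minima: A → -9, B → -7; maximin = -7.
Column maxima: b1 → 9, b2 → 12, b3 → 9; minimax = 9.
-7 ≠ 9, so there is no saddle point; optimal play is mixed.
b2 is strictly dominated by b1 (it gives Row strictly more in every row), so Column never plays it.
On the remaining 2×2 (A, B vs b1, b3):
Let Row play A with probability p. Expected payoff against b1: 9p + (-7)(1−p) = 16p − 7; against b3: (-9)p + 9(1−p) = −18p + 9.
Setting these equal: 16p − 7 = −18p + 9 ⇒ 34p = 16 ⇒ p = 8/17, and the value is (16)·(8/17) − 7 = 9/17.
For Column: with q = P(b1), equating A's and B's payoffs gives 18q − 9 = −16q + 9 ⇒ q = 9/17.

9/17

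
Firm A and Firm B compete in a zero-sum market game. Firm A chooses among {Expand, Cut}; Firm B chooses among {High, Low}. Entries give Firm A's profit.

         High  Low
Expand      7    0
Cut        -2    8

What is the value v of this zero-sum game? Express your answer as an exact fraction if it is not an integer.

Row minima: Expand → 0, Cut → -2; maximin = 0.
Column maxima: High → 7, Low → 8; minimax = 7.
0 ≠ 7, so there is no saddle point; optimal play is mixed.
Let Firm A play Expand with probability p. Expected payoff against High: 7p + (-2)(1−p) = 9p − 2; against Low: 0p + 8(1−p) = −8p + 8.
Setting these equal: 9p − 2 = −8p + 8 ⇒ 17p = 10 ⇒ p = 10/17, and the value is (9)·(10/17) − 2 = 56/17.
For Firm B: with q = P(High), equating Expand's and Cut's payoffs gives 7q = −10q + 8 ⇒ q = 8/17.

56/17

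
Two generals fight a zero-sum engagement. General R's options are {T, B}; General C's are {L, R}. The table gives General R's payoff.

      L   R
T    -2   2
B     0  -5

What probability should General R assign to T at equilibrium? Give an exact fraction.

5/9

Row minima: T → -2, B → -5; maximin = -2.
Column maxima: L → 0, R → 2; minimax = 0.
-2 ≠ 0, so there is no saddle point; optimal play is mixed.
Let General R play T with probability p. Expected payoff against L: (-2)p + 0(1−p) = −2p; against R: 2p + (-5)(1−p) = 7p − 5.
Setting these equal: −2p = 7p − 5 ⇒ −9p = -5 ⇒ p = 5/9, and the value is (-2)·(5/9) = -10/9.
For General C: with q = P(L), equating T's and B's payoffs gives −4q + 2 = 5q − 5 ⇒ q = 7/9.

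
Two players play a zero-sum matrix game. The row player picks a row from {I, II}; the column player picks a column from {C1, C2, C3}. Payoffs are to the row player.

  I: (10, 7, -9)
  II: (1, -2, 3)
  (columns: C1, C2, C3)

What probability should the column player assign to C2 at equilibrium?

4/7

Row minima: I → -9, II → -2; maximin = -2.
Column maxima: C1 → 10, C2 → 7, C3 → 3; minimax = 3.
-2 ≠ 3, so there is no saddle point; optimal play is mixed.
C1 is strictly dominated by C2 (it gives the row player strictly more in every row), so the column player never plays it.
On the remaining 2×2 (I, II vs C2, C3):
Let the row player play I with probability p. Expected payoff against C2: 7p + (-2)(1−p) = 9p − 2; against C3: (-9)p + 3(1−p) = −12p + 3.
Setting these equal: 9p − 2 = −12p + 3 ⇒ 21p = 5 ⇒ p = 5/21, and the value is (9)·(5/21) − 2 = 1/7.
For the column player: with q = P(C2), equating I's and II's payoffs gives 16q − 9 = −5q + 3 ⇒ q = 4/7.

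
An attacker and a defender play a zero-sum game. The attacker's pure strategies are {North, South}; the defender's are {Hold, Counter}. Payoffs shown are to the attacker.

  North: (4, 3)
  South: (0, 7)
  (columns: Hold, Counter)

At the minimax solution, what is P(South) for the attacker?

1/8

Row minima: North → 3, South → 0; maximin = 3.
Column maxima: Hold → 4, Counter → 7; minimax = 4.
3 ≠ 4, so there is no saddle point; optimal play is mixed.
Let the attacker play North with probability p. Expected payoff against Hold: 4p + 0(1−p) = 4p; against Counter: 3p + 7(1−p) = −4p + 7.
Setting these equal: 4p = −4p + 7 ⇒ 8p = 7 ⇒ p = 7/8, and the value is (4)·(7/8) = 7/2.
For the defender: with q = P(Hold), equating North's and South's payoffs gives q + 3 = −7q + 7 ⇒ q = 1/2.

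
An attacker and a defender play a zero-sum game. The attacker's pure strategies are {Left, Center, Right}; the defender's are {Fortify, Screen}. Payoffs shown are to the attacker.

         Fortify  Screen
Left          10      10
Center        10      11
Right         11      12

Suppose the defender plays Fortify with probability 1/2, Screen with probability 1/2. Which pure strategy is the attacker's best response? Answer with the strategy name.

Expected payoff of Left: (1/2)·10 + (1/2)·10 = 10.
Expected payoff of Center: (1/2)·10 + (1/2)·11 = 21/2.
Expected payoff of Right: (1/2)·11 + (1/2)·12 = 23/2.
The largest is 23/2, so the attacker's best response is Right.

Right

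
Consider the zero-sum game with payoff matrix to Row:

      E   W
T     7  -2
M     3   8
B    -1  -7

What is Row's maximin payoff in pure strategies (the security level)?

Row minima: T → -2, M → 3, B → -7.
The best of these is 3.

3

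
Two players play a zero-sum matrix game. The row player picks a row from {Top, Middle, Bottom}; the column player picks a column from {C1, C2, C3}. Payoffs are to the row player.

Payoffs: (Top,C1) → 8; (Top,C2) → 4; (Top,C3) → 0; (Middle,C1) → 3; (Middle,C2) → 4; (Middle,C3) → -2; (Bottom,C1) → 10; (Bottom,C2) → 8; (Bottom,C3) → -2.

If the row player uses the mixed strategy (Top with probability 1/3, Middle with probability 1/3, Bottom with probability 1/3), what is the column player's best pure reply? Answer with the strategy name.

C3

If the column player plays C1, the row player's expected payoff is (1/3)·8 + (1/3)·3 + (1/3)·10 = 7.
If the column player plays C2, the row player's expected payoff is (1/3)·4 + (1/3)·4 + (1/3)·8 = 16/3.
If the column player plays C3, the row player's expected payoff is (1/3)·0 + (1/3)·(-2) + (1/3)·(-2) = -4/3.
The column player minimizes the row player's payoff; the smallest is -4/3, so the best response is C3.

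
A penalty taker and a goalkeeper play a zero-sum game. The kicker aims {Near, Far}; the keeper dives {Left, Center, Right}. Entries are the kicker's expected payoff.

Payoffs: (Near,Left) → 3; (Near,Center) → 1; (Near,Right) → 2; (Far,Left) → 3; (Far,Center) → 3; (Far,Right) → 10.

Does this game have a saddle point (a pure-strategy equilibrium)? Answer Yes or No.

Yes

Row minima: Near → 1, Far → 3; maximin = 3.
Column maxima: Left → 3, Center → 3, Right → 10; minimax = 3.
maximin = minimax = 3, so a saddle point exists.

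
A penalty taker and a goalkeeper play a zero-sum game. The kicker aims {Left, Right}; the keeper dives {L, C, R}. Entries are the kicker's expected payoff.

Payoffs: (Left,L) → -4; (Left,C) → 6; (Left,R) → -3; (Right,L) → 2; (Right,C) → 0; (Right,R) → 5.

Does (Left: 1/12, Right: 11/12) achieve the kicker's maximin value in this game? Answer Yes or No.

Against L this mix gives (1/12)·(-4) + (11/12)·2 = 3/2.
Against C this mix gives (1/12)·6 + (11/12)·0 = 1/2.
Against R this mix gives (1/12)·(-3) + (11/12)·5 = 13/3.
The keeper will play C, holding the kicker to 1/2. Shifting weight toward the row that does better against C would raise this floor (the equalizing mix achieves 1 against both C and L), so the proposed strategy is not optimal.

No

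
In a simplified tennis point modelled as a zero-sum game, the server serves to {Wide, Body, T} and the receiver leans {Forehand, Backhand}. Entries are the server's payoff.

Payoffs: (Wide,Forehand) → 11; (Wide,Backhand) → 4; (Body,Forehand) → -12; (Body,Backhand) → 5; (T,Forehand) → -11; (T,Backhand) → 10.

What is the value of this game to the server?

Row minima: Wide → 4, Body → -12, T → -11; maximin = 4.
Column maxima: Forehand → 11, Backhand → 10; minimax = 10.
4 ≠ 10, so there is no saddle point; optimal play is mixed.
Body is strictly dominated by T, so the server never plays it.
On the remaining 2×2 (Wide, T vs Forehand, Backhand):
Let the server play Wide with probability p. Expected payoff against Forehand: 11p + (-11)(1−p) = 22p − 11; against Backhand: 4p + 10(1−p) = −6p + 10.
Setting these equal: 22p − 11 = −6p + 10 ⇒ 28p = 21 ⇒ p = 3/4, and the value is (22)·(3/4) − 11 = 11/2.
For the receiver: with q = P(Forehand), equating Wide's and T's payoffs gives 7q + 4 = −21q + 10 ⇒ q = 3/14.

11/2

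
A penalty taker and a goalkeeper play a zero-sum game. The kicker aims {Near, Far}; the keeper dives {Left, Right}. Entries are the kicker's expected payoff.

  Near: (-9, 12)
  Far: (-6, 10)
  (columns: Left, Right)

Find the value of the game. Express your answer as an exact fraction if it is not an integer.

-6

Row minima: Near → -9, Far → -6; maximin = -6.
Column maxima: Left → -6, Right → 12; minimax = -6.
Since maximin = minimax = -6, there is a saddle point and the value is -6.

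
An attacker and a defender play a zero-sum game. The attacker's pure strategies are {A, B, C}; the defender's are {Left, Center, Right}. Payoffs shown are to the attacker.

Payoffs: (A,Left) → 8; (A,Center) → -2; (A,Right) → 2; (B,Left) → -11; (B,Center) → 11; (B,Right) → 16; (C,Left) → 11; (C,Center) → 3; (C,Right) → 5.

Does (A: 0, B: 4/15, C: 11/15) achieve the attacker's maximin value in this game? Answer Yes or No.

Against Left this mix gives (4/15)·(-11) + (11/15)·11 = 77/15.
Against Center this mix gives (4/15)·11 + (11/15)·3 = 77/15.
Against Right this mix gives (4/15)·16 + (11/15)·5 = 119/15.
All of the defender's active replies (Left, Center) yield 77/15, and no column does worse for the attacker. The mix makes the defender indifferent and guarantees 77/15, so it is optimal.

Yes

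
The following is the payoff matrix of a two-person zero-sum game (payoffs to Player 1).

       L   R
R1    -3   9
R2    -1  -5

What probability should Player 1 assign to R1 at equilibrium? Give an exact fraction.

Row minima: R1 → -3, R2 → -5; maximin = -3.
Column maxima: L → -1, R → 9; minimax = -1.
-3 ≠ -1, so there is no saddle point; optimal play is mixed.
Let Player 1 play R1 with probability p. Expected payoff against L: (-3)p + (-1)(1−p) = −2p − 1; against R: 9p + (-5)(1−p) = 14p − 5.
Setting these equal: −2p − 1 = 14p − 5 ⇒ −16p = -4 ⇒ p = 1/4, and the value is (-2)·(1/4) − 1 = -3/2.
For Player 2: with q = P(L), equating R1's and R2's payoffs gives −12q + 9 = 4q − 5 ⇒ q = 7/8.

1/4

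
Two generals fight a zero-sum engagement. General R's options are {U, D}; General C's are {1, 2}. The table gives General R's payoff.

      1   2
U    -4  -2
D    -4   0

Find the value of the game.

Row minima: U → -4, D → -4; maximin = -4.
Column maxima: 1 → -4, 2 → 0; minimax = -4.
Since maximin = minimax = -4, there is a saddle point and the value is -4.

-4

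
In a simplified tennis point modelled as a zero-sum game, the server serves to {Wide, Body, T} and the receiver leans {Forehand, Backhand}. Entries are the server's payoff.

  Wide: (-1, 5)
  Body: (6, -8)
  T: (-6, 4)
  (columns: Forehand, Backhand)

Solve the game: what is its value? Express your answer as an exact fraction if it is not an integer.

11/10

Row minima: Wide → -1, Body → -8, T → -6; maximin = -1.
Column maxima: Forehand → 6, Backhand → 5; minimax = 5.
-1 ≠ 5, so there is no saddle point; optimal play is mixed.
T is strictly dominated by Wide, so the server never plays it.
On the remaining 2×2 (Wide, Body vs Forehand, Backhand):
Let the server play Wide with probability p. Expected payoff against Forehand: (-1)p + 6(1−p) = −7p + 6; against Backhand: 5p + (-8)(1−p) = 13p − 8.
Setting these equal: −7p + 6 = 13p − 8 ⇒ −20p = -14 ⇒ p = 7/10, and the value is (-7)·(7/10) + 6 = 11/10.
For the receiver: with q = P(Forehand), equating Wide's and Body's payoffs gives −6q + 5 = 14q − 8 ⇒ q = 13/20.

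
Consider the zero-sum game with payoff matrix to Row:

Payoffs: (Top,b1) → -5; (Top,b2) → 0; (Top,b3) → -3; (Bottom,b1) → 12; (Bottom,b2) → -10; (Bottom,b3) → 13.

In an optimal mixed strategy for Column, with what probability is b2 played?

17/27

Row minima: Top → -5, Bottom → -10; maximin = -5.
Column maxima: b1 → 12, b2 → 0, b3 → 13; minimax = 0.
-5 ≠ 0, so there is no saddle point; optimal play is mixed.
b3 is strictly dominated by b1 (it gives Row strictly more in every row), so Column never plays it.
On the remaining 2×2 (Top, Bottom vs b1, b2):
Let Row play Top with probability p. Expected payoff against b1: (-5)p + 12(1−p) = −17p + 12; against b2: 0p + (-10)(1−p) = 10p − 10.
Setting these equal: −17p + 12 = 10p − 10 ⇒ −27p = -22 ⇒ p = 22/27, and the value is (-17)·(22/27) + 12 = -50/27.
For Column: with q = P(b1), equating Top's and Bottom's payoffs gives −5q = 22q − 10 ⇒ q = 10/27.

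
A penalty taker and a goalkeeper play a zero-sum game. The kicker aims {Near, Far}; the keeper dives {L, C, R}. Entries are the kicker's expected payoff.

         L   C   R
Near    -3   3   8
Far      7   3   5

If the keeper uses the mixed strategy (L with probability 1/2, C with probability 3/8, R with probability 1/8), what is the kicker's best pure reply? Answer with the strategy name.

Expected payoff of Near: (1/2)·(-3) + (3/8)·3 + (1/8)·8 = 5/8.
Expected payoff of Far: (1/2)·7 + (3/8)·3 + (1/8)·5 = 21/4.
The largest is 21/4, so the kicker's best response is Far.

Far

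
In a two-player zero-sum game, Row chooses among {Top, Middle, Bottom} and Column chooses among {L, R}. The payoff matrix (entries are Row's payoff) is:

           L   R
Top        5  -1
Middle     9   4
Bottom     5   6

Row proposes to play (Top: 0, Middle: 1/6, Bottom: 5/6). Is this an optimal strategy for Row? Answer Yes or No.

Against L this mix gives (1/6)·9 + (5/6)·5 = 17/3.
Against R this mix gives (1/6)·4 + (5/6)·6 = 17/3.
All of Column's active replies (L, R) yield 17/3, and no column does worse for Row. The mix makes Column indifferent and guarantees 17/3, so it is optimal.

Yes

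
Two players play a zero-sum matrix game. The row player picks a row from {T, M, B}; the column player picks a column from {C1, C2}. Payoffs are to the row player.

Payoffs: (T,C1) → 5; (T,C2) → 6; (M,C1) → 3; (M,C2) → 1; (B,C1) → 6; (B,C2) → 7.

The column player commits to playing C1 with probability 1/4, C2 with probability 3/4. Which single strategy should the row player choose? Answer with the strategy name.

B

Expected payoff of T: (1/4)·5 + (3/4)·6 = 23/4.
Expected payoff of M: (1/4)·3 + (3/4)·1 = 3/2.
Expected payoff of B: (1/4)·6 + (3/4)·7 = 27/4.
The largest is 27/4, so the row player's best response is B.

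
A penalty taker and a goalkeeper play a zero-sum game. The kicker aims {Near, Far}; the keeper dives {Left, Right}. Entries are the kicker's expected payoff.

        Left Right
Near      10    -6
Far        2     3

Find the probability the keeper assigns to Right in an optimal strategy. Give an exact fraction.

Row minima: Near → -6, Far → 2; maximin = 2.
Column maxima: Left → 10, Right → 3; minimax = 3.
2 ≠ 3, so there is no saddle point; optimal play is mixed.
Let the kicker play Near with probability p. Expected payoff against Left: 10p + 2(1−p) = 8p + 2; against Right: (-6)p + 3(1−p) = −9p + 3.
Setting these equal: 8p + 2 = −9p + 3 ⇒ 17p = 1 ⇒ p = 1/17, and the value is (8)·(1/17) + 2 = 42/17.
For the keeper: with q = P(Left), equating Near's and Far's payoffs gives 16q − 6 = −q + 3 ⇒ q = 9/17.

8/17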